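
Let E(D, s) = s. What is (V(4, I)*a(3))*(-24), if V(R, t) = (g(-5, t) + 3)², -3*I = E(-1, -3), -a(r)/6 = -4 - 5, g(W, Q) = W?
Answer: -5184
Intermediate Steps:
a(r) = 54 (a(r) = -6*(-4 - 5) = -6*(-9) = 54)
I = 1 (I = -⅓*(-3) = 1)
V(R, t) = 4 (V(R, t) = (-5 + 3)² = (-2)² = 4)
(V(4, I)*a(3))*(-24) = (4*54)*(-24) = 216*(-24) = -5184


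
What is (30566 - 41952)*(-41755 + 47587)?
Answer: -66403152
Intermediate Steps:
(30566 - 41952)*(-41755 + 47587) = -11386*5832 = -66403152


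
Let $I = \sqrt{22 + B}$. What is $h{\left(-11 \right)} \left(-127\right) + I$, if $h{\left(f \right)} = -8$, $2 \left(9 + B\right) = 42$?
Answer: $1016 + \sqrt{34} \approx 1021.8$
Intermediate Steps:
$B = 12$ ($B = -9 + \frac{1}{2} \cdot 42 = -9 + 21 = 12$)
$I = \sqrt{34}$ ($I = \sqrt{22 + 12} = \sqrt{34} \approx 5.8309$)
$h{\left(-11 \right)} \left(-127\right) + I = \left(-8\right) \left(-127\right) + \sqrt{34} = 1016 + \sqrt{34}$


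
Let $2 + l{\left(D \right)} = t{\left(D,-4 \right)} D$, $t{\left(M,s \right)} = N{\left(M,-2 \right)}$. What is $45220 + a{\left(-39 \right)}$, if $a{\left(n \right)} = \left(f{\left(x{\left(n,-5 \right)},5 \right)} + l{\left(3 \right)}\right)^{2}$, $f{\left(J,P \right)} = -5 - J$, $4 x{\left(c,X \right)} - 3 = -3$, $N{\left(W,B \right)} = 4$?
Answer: $45245$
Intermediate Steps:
$x{\left(c,X \right)} = 0$ ($x{\left(c,X \right)} = \frac{3}{4} + \frac{1}{4} \left(-3\right) = \frac{3}{4} - \frac{3}{4} = 0$)
$t{\left(M,s \right)} = 4$
$l{\left(D \right)} = -2 + 4 D$
$a{\left(n \right)} = 25$ ($a{\left(n \right)} = \left(\left(-5 - 0\right) + \left(-2 + 4 \cdot 3\right)\right)^{2} = \left(\left(-5 + 0\right) + \left(-2 + 12\right)\right)^{2} = \left(-5 + 10\right)^{2} = 5^{2} = 25$)
$45220 + a{\left(-39 \right)} = 45220 + 25 = 45245$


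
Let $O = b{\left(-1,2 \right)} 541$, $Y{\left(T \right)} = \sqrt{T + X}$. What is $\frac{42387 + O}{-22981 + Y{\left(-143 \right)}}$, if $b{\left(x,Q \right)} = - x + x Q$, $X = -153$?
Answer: $- \frac{961662926}{528126657} - \frac{83692 i \sqrt{74}}{528126657} \approx -1.8209 - 0.0013632 i$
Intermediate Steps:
$b{\left(x,Q \right)} = - x + Q x$
$Y{\left(T \right)} = \sqrt{-153 + T}$ ($Y{\left(T \right)} = \sqrt{T - 153} = \sqrt{-153 + T}$)
$O = -541$ ($O = - (-1 + 2) 541 = \left(-1\right) 1 \cdot 541 = \left(-1\right) 541 = -541$)
$\frac{42387 + O}{-22981 + Y{\left(-143 \right)}} = \frac{42387 - 541}{-22981 + \sqrt{-153 - 143}} = \frac{41846}{-22981 + \sqrt{-296}} = \frac{41846}{-22981 + 2 i \sqrt{74}}$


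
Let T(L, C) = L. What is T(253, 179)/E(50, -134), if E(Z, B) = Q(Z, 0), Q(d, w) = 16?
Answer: 253/16 ≈ 15.813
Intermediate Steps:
E(Z, B) = 16
T(253, 179)/E(50, -134) = 253/16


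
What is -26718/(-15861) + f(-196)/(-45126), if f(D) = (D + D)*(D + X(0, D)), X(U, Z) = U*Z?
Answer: -2159314/119290581 ≈ -0.018101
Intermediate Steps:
f(D) = 2*D**2 (f(D) = (D + D)*(D + 0*D) = (2*D)*(D + 0) = (2*D)*D = 2*D**2)
-26718/(-15861) + f(-196)/(-45126) = -26718/(-15861) + (2*(-196)**2)/(-45126) = -26718*(-1/15861) + (2*38416)*(-1/45126) = 8906/5287 + 76832*(-1/45126) = 8906/5287 - 38416/22563 = -2159314/119290581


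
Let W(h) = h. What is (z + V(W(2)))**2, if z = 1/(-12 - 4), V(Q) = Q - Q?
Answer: 1/256 ≈ 0.0039063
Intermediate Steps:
V(Q) = 0
z = -1/16 (z = 1/(-16) = -1/16 ≈ -0.062500)
(z + V(W(2)))**2 = (-1/16 + 0)**2 = (-1/16)**2 = 1/256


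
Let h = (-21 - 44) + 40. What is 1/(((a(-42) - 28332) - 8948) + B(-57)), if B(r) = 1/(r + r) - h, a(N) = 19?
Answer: -114/4244905 ≈ -2.6856e-5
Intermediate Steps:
h = -25 (h = -65 + 40 = -25)
B(r) = 25 + 1/(2*r) (B(r) = 1/(r + r) - 1*(-25) = 1/(2*r) + 25 = 25 + 1/(2*r))
1/(((a(-42) - 28332) - 8948) + B(-57)) = 1/(((19 - 28332) - 8948) + (25 + (½)/(-57))) = 1/((-28313 - 8948) + (25 + (½)*(-1/57))) = 1/(-37261 + (25 - 1/114)) = 1/(-37261 + 2849/114) = 1/(-4244905/114) = -114/4244905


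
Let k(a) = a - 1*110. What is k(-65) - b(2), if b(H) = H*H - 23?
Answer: -156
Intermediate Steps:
k(a) = -110 + a (k(a) = a - 110 = -110 + a)
b(H) = -23 + H**2 (b(H) = H**2 - 23 = -23 + H**2)
k(-65) - b(2) = (-110 - 65) - (-23 + 2**2) = -175 - (-23 + 4) = -175 - 1*(-19) = -175 + 19 = -156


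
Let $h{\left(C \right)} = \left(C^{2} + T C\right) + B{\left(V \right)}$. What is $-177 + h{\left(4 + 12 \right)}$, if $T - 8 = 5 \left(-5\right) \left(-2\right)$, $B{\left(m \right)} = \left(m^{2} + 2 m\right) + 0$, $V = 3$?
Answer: $1022$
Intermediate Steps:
$B{\left(m \right)} = m^{2} + 2 m$
$T = 58$ ($T = 8 + 5 \left(-5\right) \left(-2\right) = 8 - -50 = 8 + 50 = 58$)
$h{\left(C \right)} = 15 + C^{2} + 58 C$ ($h{\left(C \right)} = \left(C^{2} + 58 C\right) + 3 \left(2 + 3\right) = \left(C^{2} + 58 C\right) + 3 \cdot 5 = \left(C^{2} + 58 C\right) + 15 = 15 + C^{2} + 58 C$)
$-177 + h{\left(4 + 12 \right)} = -177 + \left(15 + \left(4 + 12\right)^{2} + 58 \left(4 + 12\right)\right) = -177 + \left(15 + 16^{2} + 58 \cdot 16\right) = -177 + \left(15 + 256 + 928\right) = -177 + 1199 = 1022$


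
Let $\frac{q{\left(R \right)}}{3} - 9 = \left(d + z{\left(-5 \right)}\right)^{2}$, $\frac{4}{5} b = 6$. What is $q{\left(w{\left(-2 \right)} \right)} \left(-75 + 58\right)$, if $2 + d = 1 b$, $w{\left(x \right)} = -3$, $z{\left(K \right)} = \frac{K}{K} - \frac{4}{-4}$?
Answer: $- \frac{13311}{4} \approx -3327.8$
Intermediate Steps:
$b = \frac{15}{2}$ ($b = \frac{5}{4} \cdot 6 = \frac{15}{2} \approx 7.5$)
$z{\left(K \right)} = 2$ ($z{\left(K \right)} = 1 - -1 = 1 + 1 = 2$)
$d = \frac{11}{2}$ ($d = -2 + 1 \cdot \frac{15}{2} = -2 + \frac{15}{2} = \frac{11}{2} \approx 5.5$)
$q{\left(R \right)} = \frac{783}{4}$ ($q{\left(R \right)} = 27 + 3 \left(\frac{11}{2} + 2\right)^{2} = 27 + 3 \left(\frac{15}{2}\right)^{2} = 27 + 3 \cdot \frac{225}{4} = 27 + \frac{675}{4} = \frac{783}{4}$)
$q{\left(w{\left(-2 \right)} \right)} \left(-75 + 58\right) = \frac{783 \left(-75 + 58\right)}{4} = \frac{783}{4} \left(-17\right) = - \frac{13311}{4}$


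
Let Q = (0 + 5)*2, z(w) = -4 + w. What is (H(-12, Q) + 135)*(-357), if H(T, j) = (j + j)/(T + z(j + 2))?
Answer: -46410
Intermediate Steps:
Q = 10 (Q = 5*2 = 10)
H(T, j) = 2*j/(-2 + T + j) (H(T, j) = (j + j)/(T + (-4 + (j + 2))) = (2*j)/(T + (-4 + (2 + j))) = (2*j)/(T + (-2 + j)) = (2*j)/(-2 + T + j) = 2*j/(-2 + T + j))
(H(-12, Q) + 135)*(-357) = (2*10/(-2 - 12 + 10) + 135)*(-357) = (2*10/(-4) + 135)*(-357) = (2*10*(-¼) + 135)*(-357) = (-5 + 135)*(-357) = 130*(-357) = -46410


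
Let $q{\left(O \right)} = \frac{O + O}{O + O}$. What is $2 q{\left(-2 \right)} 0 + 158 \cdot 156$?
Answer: $24648$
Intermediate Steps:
$q{\left(O \right)} = 1$ ($q{\left(O \right)} = \frac{2 O}{2 O} = 2 O \frac{1}{2 O} = 1$)
$2 q{\left(-2 \right)} 0 + 158 \cdot 156 = 2 \cdot 1 \cdot 0 + 158 \cdot 156 = 2 \cdot 0 + 24648 = 0 + 24648 = 24648$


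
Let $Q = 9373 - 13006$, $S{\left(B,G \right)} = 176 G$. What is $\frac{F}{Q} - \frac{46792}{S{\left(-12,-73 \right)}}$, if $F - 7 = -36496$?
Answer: $\frac{26616917}{1944866} \approx 13.686$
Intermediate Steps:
$Q = -3633$
$F = -36489$ ($F = 7 - 36496 = -36489$)
$\frac{F}{Q} - \frac{46792}{S{\left(-12,-73 \right)}} = - \frac{36489}{-3633} - \frac{46792}{176 \left(-73\right)} = \left(-36489\right) \left(- \frac{1}{3633}\right) - \frac{46792}{-12848} = \frac{12163}{1211} - - \frac{5849}{1606} = \frac{12163}{1211} + \frac{5849}{1606} = \frac{26616917}{1944866}$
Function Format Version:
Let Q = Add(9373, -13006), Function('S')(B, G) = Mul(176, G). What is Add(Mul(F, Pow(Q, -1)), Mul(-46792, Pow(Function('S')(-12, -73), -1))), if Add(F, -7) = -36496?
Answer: Rational(26616917, 1944866) ≈ 13.686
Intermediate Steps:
Q = -3633
F = -36489 (F = Add(7, -36496) = -36489)
Add(Mul(F, Pow(Q, -1)), Mul(-46792, Pow(Function('S')(-12, -73), -1))) = Add(Mul(-36489, Pow(-3633, -1)), Mul(-46792, Pow(Mul(176, -73), -1))) = Add(Mul(-36489, Rational(-1, 3633)), Mul(-46792, Pow(-12848, -1))) = Add(Rational(12163, 1211), Mul(-46792, Rational(-1, 12848))) = Add(Rational(12163, 1211), Rational(5849, 1606)) = Rational(26616917, 1944866)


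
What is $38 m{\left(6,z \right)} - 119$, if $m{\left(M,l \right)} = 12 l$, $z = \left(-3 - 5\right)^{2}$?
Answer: $29065$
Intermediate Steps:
$z = 64$ ($z = \left(-8\right)^{2} = 64$)
$38 m{\left(6,z \right)} - 119 = 38 \cdot 12 \cdot 64 - 119 = 38 \cdot 768 - 119 = 29184 - 119 = 29065$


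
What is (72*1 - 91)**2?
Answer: 361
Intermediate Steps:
(72*1 - 91)**2 = (72 - 91)**2 = (-19)**2 = 361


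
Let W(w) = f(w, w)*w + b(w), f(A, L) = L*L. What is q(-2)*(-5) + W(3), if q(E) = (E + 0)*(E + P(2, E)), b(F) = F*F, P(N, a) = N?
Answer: 36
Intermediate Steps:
f(A, L) = L²
b(F) = F²
q(E) = E*(2 + E) (q(E) = (E + 0)*(E + 2) = E*(2 + E))
W(w) = w² + w³ (W(w) = w²*w + w² = w³ + w² = w² + w³)
q(-2)*(-5) + W(3) = -2*(2 - 2)*(-5) + 3²*(1 + 3) = -2*0*(-5) + 9*4 = 0*(-5) + 36 = 0 + 36 = 36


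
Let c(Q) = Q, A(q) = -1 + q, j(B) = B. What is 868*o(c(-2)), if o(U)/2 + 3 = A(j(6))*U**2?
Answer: 29512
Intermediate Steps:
o(U) = -6 + 10*U**2 (o(U) = -6 + 2*((-1 + 6)*U**2) = -6 + 2*(5*U**2) = -6 + 10*U**2)
868*o(c(-2)) = 868*(-6 + 10*(-2)**2) = 868*(-6 + 10*4) = 868*(-6 + 40) = 868*34 = 29512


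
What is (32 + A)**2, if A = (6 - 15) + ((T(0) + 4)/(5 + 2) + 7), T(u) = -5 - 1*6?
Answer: 841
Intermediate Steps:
T(u) = -11 (T(u) = -5 - 6 = -11)
A = -3 (A = (6 - 15) + ((-11 + 4)/(5 + 2) + 7) = -9 + (-7/7 + 7) = -9 + (-7*1/7 + 7) = -9 + (-1 + 7) = -9 + 6 = -3)
(32 + A)**2 = (32 - 3)**2 = 29**2 = 841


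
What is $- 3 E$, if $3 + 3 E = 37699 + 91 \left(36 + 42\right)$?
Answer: $-44794$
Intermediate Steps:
$E = \frac{44794}{3}$ ($E = -1 + \frac{37699 + 91 \left(36 + 42\right)}{3} = -1 + \frac{37699 + 91 \cdot 78}{3} = -1 + \frac{37699 + 7098}{3} = -1 + \frac{1}{3} \cdot 44797 = -1 + \frac{44797}{3} = \frac{44794}{3} \approx 14931.0$)
$- 3 E = \left(-3\right) \frac{44794}{3} = -44794$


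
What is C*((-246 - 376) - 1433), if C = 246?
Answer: -505530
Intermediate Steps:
C*((-246 - 376) - 1433) = 246*((-246 - 376) - 1433) = 246*(-622 - 1433) = 246*(-2055) = -505530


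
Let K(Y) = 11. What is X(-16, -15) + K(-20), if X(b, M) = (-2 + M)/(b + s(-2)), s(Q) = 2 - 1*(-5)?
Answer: 116/9 ≈ 12.889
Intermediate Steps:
s(Q) = 7 (s(Q) = 2 + 5 = 7)
X(b, M) = (-2 + M)/(7 + b) (X(b, M) = (-2 + M)/(b + 7) = (-2 + M)/(7 + b))
X(-16, -15) + K(-20) = (-2 - 15)/(7 - 16) + 11 = -17/(-9) + 11 = -1/9*(-17) + 11 = 17/9 + 11 = 116/9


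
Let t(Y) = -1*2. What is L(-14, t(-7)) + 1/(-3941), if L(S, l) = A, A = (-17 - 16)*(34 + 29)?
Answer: -8193340/3941 ≈ -2079.0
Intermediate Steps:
t(Y) = -2
A = -2079 (A = -33*63 = -2079)
L(S, l) = -2079
L(-14, t(-7)) + 1/(-3941) = -2079 + 1/(-3941) = -2079 - 1/3941 = -8193340/3941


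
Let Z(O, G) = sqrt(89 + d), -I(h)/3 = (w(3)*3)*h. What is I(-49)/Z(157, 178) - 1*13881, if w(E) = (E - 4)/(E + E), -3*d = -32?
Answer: -13881 - 147*sqrt(897)/598 ≈ -13888.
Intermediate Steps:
d = 32/3 (d = -1/3*(-32) = 32/3 ≈ 10.667)
w(E) = (-4 + E)/(2*E) (w(E) = (-4 + E)/((2*E)) = (-4 + E)*(1/(2*E)) = (-4 + E)/(2*E))
I(h) = 3*h/2 (I(h) = -3*((1/2)*(-4 + 3)/3)*3*h = -3*((1/2)*(1/3)*(-1))*3*h = -3*(-1/6*3)*h = -(-3)*h/2 = 3*h/2)
Z(O, G) = sqrt(897)/3 (Z(O, G) = sqrt(89 + 32/3) = sqrt(299/3) = sqrt(897)/3)
I(-49)/Z(157, 178) - 1*13881 = ((3/2)*(-49))/((sqrt(897)/3)) - 1*13881 = -147*sqrt(897)/598 - 13881 = -13881 - 147*sqrt(897)/598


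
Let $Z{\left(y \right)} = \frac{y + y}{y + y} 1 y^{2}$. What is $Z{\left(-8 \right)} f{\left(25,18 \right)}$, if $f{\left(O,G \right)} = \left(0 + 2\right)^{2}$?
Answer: $256$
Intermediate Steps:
$Z{\left(y \right)} = y^{2}$ ($Z{\left(y \right)} = \frac{2 y}{2 y} y^{2} = 2 y \frac{1}{2 y} y^{2} = 1 y^{2} = y^{2}$)
$f{\left(O,G \right)} = 4$ ($f{\left(O,G \right)} = 2^{2} = 4$)
$Z{\left(-8 \right)} f{\left(25,18 \right)} = \left(-8\right)^{2} \cdot 4 = 64 \cdot 4 = 256$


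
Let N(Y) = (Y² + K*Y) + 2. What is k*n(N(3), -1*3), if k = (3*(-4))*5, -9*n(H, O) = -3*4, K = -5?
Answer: -80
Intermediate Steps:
N(Y) = 2 + Y² - 5*Y (N(Y) = (Y² - 5*Y) + 2 = 2 + Y² - 5*Y)
n(H, O) = 4/3 (n(H, O) = -(-1)*4/3 = -⅑*(-12) = 4/3)
k = -60 (k = -12*5 = -60)
k*n(N(3), -1*3) = -60*4/3 = -80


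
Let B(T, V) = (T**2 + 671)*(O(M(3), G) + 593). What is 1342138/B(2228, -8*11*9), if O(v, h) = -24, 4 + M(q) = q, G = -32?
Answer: 1342138/2824888695 ≈ 0.00047511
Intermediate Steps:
M(q) = -4 + q
B(T, V) = 381799 + 569*T**2 (B(T, V) = (T**2 + 671)*(-24 + 593) = (671 + T**2)*569 = 381799 + 569*T**2)
1342138/B(2228, -8*11*9) = 1342138/(381799 + 569*2228**2) = 1342138/(381799 + 569*4963984) = 1342138/(381799 + 2824506896) = 1342138/2824888695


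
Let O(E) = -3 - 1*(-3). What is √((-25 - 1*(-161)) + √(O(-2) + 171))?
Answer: √(136 + 3*√19) ≈ 12.210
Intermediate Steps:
O(E) = 0 (O(E) = -3 + 3 = 0)
√((-25 - 1*(-161)) + √(O(-2) + 171)) = √((-25 - 1*(-161)) + √(0 + 171)) = √((-25 + 161) + √171) = √(136 + 3*√19)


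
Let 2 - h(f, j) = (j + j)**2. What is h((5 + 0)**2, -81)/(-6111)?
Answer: 26242/6111 ≈ 4.2942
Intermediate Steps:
h(f, j) = 2 - 4*j**2 (h(f, j) = 2 - (j + j)**2 = 2 - (2*j)**2 = 2 - 4*j**2)
h((5 + 0)**2, -81)/(-6111) = (2 - 4*(-81)**2)/(-6111) = (2 - 4*6561)*(-1/6111) = (2 - 26244)*(-1/6111) = -26242*(-1/6111) = 26242/6111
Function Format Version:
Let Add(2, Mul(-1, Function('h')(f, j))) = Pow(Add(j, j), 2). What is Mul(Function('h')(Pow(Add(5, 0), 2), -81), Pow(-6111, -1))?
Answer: Rational(26242, 6111) ≈ 4.2942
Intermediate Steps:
Function('h')(f, j) = Add(2, Mul(-4, Pow(j, 2))) (Function('h')(f, j) = Add(2, Mul(-1, Pow(Add(j, j), 2))) = Add(2, Mul(-1, Pow(Mul(2, j), 2))) = Add(2, Mul(-1, Mul(4, Pow(j, 2)))) = Add(2, Mul(-4, Pow(j, 2))))
Mul(Function('h')(Pow(Add(5, 0), 2), -81), Pow(-6111, -1)) = Mul(Add(2, Mul(-4, Pow(-81, 2))), Pow(-6111, -1)) = Mul(Add(2, Mul(-4, 6561)), Rational(-1, 6111)) = Mul(Add(2, -26244), Rational(-1, 6111)) = Mul(-26242, Rational(-1, 6111)) = Rational(26242, 6111)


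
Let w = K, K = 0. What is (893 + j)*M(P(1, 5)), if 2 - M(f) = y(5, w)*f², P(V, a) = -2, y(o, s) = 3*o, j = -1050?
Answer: 9106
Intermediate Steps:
w = 0
M(f) = 2 - 15*f² (M(f) = 2 - 3*5*f² = 2 - 15*f²)
(893 + j)*M(P(1, 5)) = (893 - 1050)*(2 - 15*(-2)²) = -157*(2 - 15*4) = -157*(2 - 60) = -157*(-58) = 9106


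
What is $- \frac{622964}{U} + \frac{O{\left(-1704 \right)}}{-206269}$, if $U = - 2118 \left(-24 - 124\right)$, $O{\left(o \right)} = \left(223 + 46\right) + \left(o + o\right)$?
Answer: $- \frac{31878549455}{16164476454} \approx -1.9721$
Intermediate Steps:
$O{\left(o \right)} = 269 + 2 o$
$U = 313464$ ($U = - 2118 \left(-24 - 124\right) = \left(-2118\right) \left(-148\right) = 313464$)
$- \frac{622964}{U} + \frac{O{\left(-1704 \right)}}{-206269} = - \frac{622964}{313464} + \frac{269 + 2 \left(-1704\right)}{-206269} = \left(-622964\right) \frac{1}{313464} + \left(269 - 3408\right) \left(- \frac{1}{206269}\right) = - \frac{155741}{78366} - - \frac{3139}{206269} = - \frac{155741}{78366} + \frac{3139}{206269} = - \frac{31878549455}{16164476454}$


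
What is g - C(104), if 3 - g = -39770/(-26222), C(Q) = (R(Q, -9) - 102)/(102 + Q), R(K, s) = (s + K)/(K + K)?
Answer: 1110225335/561780128 ≈ 1.9763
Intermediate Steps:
R(K, s) = (K + s)/(2*K) (R(K, s) = (K + s)/((2*K)) = (K + s)*(1/(2*K)) = (K + s)/(2*K))
C(Q) = (-102 + (-9 + Q)/(2*Q))/(102 + Q) (C(Q) = ((Q - 9)/(2*Q) - 102)/(102 + Q) = ((-9 + Q)/(2*Q) - 102)/(102 + Q) = (-102 + (-9 + Q)/(2*Q))/(102 + Q))
g = 19448/13111 (g = 3 - (-39770)/(-26222) = 3 - (-39770)*(-1)/26222 = 3 - 1*19885/13111 = 3 - 19885/13111 = 19448/13111 ≈ 1.4833)
g - C(104) = 19448/13111 - (-9 - 203*104)/(2*104*(102 + 104)) = 19448/13111 - (-9 - 21112)/(2*104*206) = 19448/13111 - (-21121)/(2*104*206) = 19448/13111 - 1*(-21121/42848) = 19448/13111 + 21121/42848 = 1110225335/561780128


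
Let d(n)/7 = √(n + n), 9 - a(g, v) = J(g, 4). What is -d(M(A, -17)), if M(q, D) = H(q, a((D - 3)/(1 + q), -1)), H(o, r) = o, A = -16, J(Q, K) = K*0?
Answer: -28*I*√2 ≈ -39.598*I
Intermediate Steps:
J(Q, K) = 0
a(g, v) = 9 (a(g, v) = 9 - 1*0 = 9 + 0 = 9)
M(q, D) = q
d(n) = 7*√2*√n (d(n) = 7*√(n + n) = 7*√(2*n) = 7*(√2*√n) = 7*√2*√n)
-d(M(A, -17)) = -7*√2*√(-16) = -7*√2*4*I = -28*I*√2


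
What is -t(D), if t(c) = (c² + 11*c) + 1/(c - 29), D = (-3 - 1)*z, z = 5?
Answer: -8819/49 ≈ -179.98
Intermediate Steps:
D = -20 (D = (-3 - 1)*5 = -4*5 = -20)
t(c) = c² + 1/(-29 + c) + 11*c (t(c) = (c² + 11*c) + 1/(-29 + c) = c² + 1/(-29 + c) + 11*c)
-t(D) = -(1 + (-20)³ - 319*(-20) - 18*(-20)²)/(-29 - 20) = -(1 - 8000 + 6380 - 18*400)/(-49) = -(-1)*(1 - 8000 + 6380 - 7200)/49 = -(-1)*(-8819)/49 = -1*8819/49 = -8819/49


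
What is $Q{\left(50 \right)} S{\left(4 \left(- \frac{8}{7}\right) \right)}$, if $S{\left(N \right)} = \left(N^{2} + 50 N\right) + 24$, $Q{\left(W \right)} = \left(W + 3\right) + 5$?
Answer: $- \frac{522000}{49} \approx -10653.0$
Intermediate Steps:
$Q{\left(W \right)} = 8 + W$ ($Q{\left(W \right)} = \left(3 + W\right) + 5 = 8 + W$)
$S{\left(N \right)} = 24 + N^{2} + 50 N$
$Q{\left(50 \right)} S{\left(4 \left(- \frac{8}{7}\right) \right)} = \left(8 + 50\right) \left(24 + \left(4 \left(- \frac{8}{7}\right)\right)^{2} + 50 \cdot 4 \left(- \frac{8}{7}\right)\right) = 58 \left(24 + \left(4 \left(\left(-8\right) \frac{1}{7}\right)\right)^{2} + 50 \cdot 4 \left(\left(-8\right) \frac{1}{7}\right)\right) = 58 \left(24 + \left(4 \left(- \frac{8}{7}\right)\right)^{2} + 50 \cdot 4 \left(- \frac{8}{7}\right)\right) = 58 \left(24 + \left(- \frac{32}{7}\right)^{2} + 50 \left(- \frac{32}{7}\right)\right) = 58 \left(24 + \frac{1024}{49} - \frac{1600}{7}\right) = 58 \left(- \frac{9000}{49}\right) = - \frac{522000}{49}$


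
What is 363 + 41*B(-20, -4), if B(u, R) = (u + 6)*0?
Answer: 363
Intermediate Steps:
B(u, R) = 0 (B(u, R) = (6 + u)*0 = 0)
363 + 41*B(-20, -4) = 363 + 41*0 = 363 + 0 = 363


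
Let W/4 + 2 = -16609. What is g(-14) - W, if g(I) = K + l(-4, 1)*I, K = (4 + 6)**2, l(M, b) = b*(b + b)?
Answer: 66516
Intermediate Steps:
W = -66444 (W = -8 + 4*(-16609) = -8 - 66436 = -66444)
l(M, b) = 2*b**2 (l(M, b) = b*(2*b) = 2*b**2)
K = 100 (K = 10**2 = 100)
g(I) = 100 + 2*I (g(I) = 100 + (2*1**2)*I = 100 + (2*1)*I = 100 + 2*I)
g(-14) - W = (100 + 2*(-14)) - 1*(-66444) = (100 - 28) + 66444 = 72 + 66444 = 66516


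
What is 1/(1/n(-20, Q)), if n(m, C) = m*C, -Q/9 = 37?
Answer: 6660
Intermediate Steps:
Q = -333 (Q = -9*37 = -333)
n(m, C) = C*m
1/(1/n(-20, Q)) = 1/(1/(-333*(-20))) = 1/(1/6660) = 6660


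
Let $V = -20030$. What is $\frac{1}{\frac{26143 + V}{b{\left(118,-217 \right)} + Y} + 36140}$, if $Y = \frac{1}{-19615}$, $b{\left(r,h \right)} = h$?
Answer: $\frac{4256456}{153708413345} \approx 2.7692 \cdot 10^{-5}$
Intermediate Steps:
$Y = - \frac{1}{19615} \approx -5.0981 \cdot 10^{-5}$
$\frac{1}{\frac{26143 + V}{b{\left(118,-217 \right)} + Y} + 36140} = \frac{1}{\frac{26143 - 20030}{-217 - \frac{1}{19615}} + 36140} = \frac{1}{\frac{6113}{- \frac{4256456}{19615}} + 36140} = \frac{1}{6113 \left(- \frac{19615}{4256456}\right) + 36140} = \frac{1}{- \frac{119906495}{4256456} + 36140} = \frac{1}{\frac{153708413345}{4256456}} = \frac{4256456}{153708413345}$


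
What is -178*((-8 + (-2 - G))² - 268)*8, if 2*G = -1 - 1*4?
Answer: 301532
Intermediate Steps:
G = -5/2 (G = (-1 - 1*4)/2 = (-1 - 4)/2 = (½)*(-5) = -5/2 ≈ -2.5000)
-178*((-8 + (-2 - G))² - 268)*8 = -178*((-8 + (-2 - 1*(-5/2)))² - 268)*8 = -178*((-8 + (-2 + 5/2))² - 268)*8 = -178*((-8 + ½)² - 268)*8 = -178*((-15/2)² - 268)*8 = -178*(225/4 - 268)*8 = -178*(-847/4)*8 = (75383/2)*8 = 301532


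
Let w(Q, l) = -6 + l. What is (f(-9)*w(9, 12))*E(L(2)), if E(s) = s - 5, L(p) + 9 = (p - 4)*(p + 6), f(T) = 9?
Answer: -1620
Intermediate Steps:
L(p) = -9 + (-4 + p)*(6 + p) (L(p) = -9 + (p - 4)*(p + 6) = -9 + (-4 + p)*(6 + p))
E(s) = -5 + s
(f(-9)*w(9, 12))*E(L(2)) = (9*(-6 + 12))*(-5 + (-33 + 2² + 2*2)) = (9*6)*(-5 + (-33 + 4 + 4)) = 54*(-5 - 25) = 54*(-30) = -1620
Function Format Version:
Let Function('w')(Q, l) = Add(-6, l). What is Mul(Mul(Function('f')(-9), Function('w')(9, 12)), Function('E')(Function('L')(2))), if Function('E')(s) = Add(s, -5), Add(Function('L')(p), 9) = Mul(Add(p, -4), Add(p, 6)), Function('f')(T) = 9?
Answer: -1620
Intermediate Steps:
Function('L')(p) = Add(-9, Mul(Add(-4, p), Add(6, p))) (Function('L')(p) = Add(-9, Mul(Add(p, -4), Add(p, 6))) = Add(-9, Mul(Add(-4, p), Add(6, p))))
Function('E')(s) = Add(-5, s)
Mul(Mul(Function('f')(-9), Function('w')(9, 12)), Function('E')(Function('L')(2))) = Mul(Mul(9, Add(-6, 12)), Add(-5, Add(-33, Pow(2, 2), Mul(2, 2)))) = Mul(Mul(9, 6), Add(-5, Add(-33, 4, 4))) = Mul(54, Add(-5, -25)) = Mul(54, -30) = -1620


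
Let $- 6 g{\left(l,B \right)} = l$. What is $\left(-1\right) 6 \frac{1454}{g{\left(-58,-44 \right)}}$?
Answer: $- \frac{26172}{29} \approx -902.48$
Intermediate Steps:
$g{\left(l,B \right)} = - \frac{l}{6}$
$\left(-1\right) 6 \frac{1454}{g{\left(-58,-44 \right)}} = \left(-1\right) 6 \frac{1454}{\left(- \frac{1}{6}\right) \left(-58\right)} = - 6 \frac{1454}{\frac{29}{3}} = - 6 \cdot 1454 \cdot \frac{3}{29} = \left(-6\right) \frac{4362}{29} = - \frac{26172}{29}$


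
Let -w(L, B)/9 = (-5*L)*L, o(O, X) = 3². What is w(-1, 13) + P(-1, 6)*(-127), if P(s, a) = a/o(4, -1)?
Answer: -119/3 ≈ -39.667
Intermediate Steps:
o(O, X) = 9
w(L, B) = 45*L² (w(L, B) = -9*(-5*L)*L = -(-45)*L² = 45*L²)
P(s, a) = a/9
w(-1, 13) + P(-1, 6)*(-127) = 45*(-1)² + ((⅑)*6)*(-127) = 45*1 + (⅔)*(-127) = 45 - 254/3 = -119/3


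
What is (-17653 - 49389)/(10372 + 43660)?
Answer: -33521/27016 ≈ -1.2408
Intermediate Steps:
(-17653 - 49389)/(10372 + 43660) = -67042/54032 = -67042*1/54032 = -33521/27016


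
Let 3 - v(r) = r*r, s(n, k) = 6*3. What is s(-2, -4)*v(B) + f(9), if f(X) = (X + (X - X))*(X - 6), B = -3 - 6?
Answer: -1377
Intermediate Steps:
B = -9
f(X) = X*(-6 + X) (f(X) = (X + 0)*(-6 + X) = X*(-6 + X))
s(n, k) = 18
v(r) = 3 - r² (v(r) = 3 - r*r = 3 - r²)
s(-2, -4)*v(B) + f(9) = 18*(3 - 1*(-9)²) + 9*(-6 + 9) = 18*(3 - 1*81) + 9*3 = 18*(3 - 81) + 27 = 18*(-78) + 27 = -1404 + 27 = -1377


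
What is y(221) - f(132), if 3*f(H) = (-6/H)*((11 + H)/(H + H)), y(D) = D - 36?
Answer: 293053/1584 ≈ 185.01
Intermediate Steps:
y(D) = -36 + D
f(H) = -(11 + H)/H**2 (f(H) = ((-6/H)*((11 + H)/(H + H)))/3 = ((-6/H)*((11 + H)/((2*H))))/3 = ((-6/H)*((11 + H)*(1/(2*H))))/3 = ((-6/H)*((11 + H)/(2*H)))/3 = (-3*(11 + H)/H**2)/3 = -(11 + H)/H**2)
y(221) - f(132) = (-36 + 221) - (-11 - 1*132)/132**2 = 185 - (-11 - 132)/17424 = 185 - (-143)/17424 = 185 - 1*(-13/1584) = 185 + 13/1584 = 293053/1584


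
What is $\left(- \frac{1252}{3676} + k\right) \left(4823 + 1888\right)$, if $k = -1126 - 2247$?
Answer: $- \frac{20804771100}{919} \approx -2.2638 \cdot 10^{7}$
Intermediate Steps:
$k = -3373$
$\left(- \frac{1252}{3676} + k\right) \left(4823 + 1888\right) = \left(- \frac{1252}{3676} - 3373\right) \left(4823 + 1888\right) = \left(\left(-1252\right) \frac{1}{3676} - 3373\right) 6711 = \left(- \frac{313}{919} - 3373\right) 6711 = \left(- \frac{3100100}{919}\right) 6711 = - \frac{20804771100}{919}$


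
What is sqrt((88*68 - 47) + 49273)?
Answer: sqrt(55210) ≈ 234.97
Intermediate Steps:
sqrt((88*68 - 47) + 49273) = sqrt((5984 - 47) + 49273) = sqrt(5937 + 49273) = sqrt(55210)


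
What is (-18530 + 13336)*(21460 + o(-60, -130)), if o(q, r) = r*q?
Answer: -151976440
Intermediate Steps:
o(q, r) = q*r
(-18530 + 13336)*(21460 + o(-60, -130)) = (-18530 + 13336)*(21460 - 60*(-130)) = -5194*(21460 + 7800) = -5194*29260 = -151976440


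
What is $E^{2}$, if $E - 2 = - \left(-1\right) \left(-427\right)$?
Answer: $180625$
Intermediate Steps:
$E = -425$ ($E = 2 - \left(-1\right) \left(-427\right) = 2 - 427 = -425$)
$E^{2} = \left(-425\right)^{2} = 180625$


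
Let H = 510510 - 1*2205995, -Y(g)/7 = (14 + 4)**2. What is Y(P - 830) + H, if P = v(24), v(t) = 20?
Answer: -1697753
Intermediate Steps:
P = 20
Y(g) = -2268 (Y(g) = -7*(14 + 4)**2 = -7*18**2 = -7*324 = -2268)
H = -1695485 (H = 510510 - 2205995 = -1695485)
Y(P - 830) + H = -2268 - 1695485 = -1697753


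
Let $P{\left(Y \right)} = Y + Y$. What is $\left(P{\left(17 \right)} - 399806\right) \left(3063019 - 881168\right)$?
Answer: $-872242937972$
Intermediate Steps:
$P{\left(Y \right)} = 2 Y$
$\left(P{\left(17 \right)} - 399806\right) \left(3063019 - 881168\right) = \left(2 \cdot 17 - 399806\right) \left(3063019 - 881168\right) = \left(34 - 399806\right) 2181851 = \left(-399772\right) 2181851 = -872242937972$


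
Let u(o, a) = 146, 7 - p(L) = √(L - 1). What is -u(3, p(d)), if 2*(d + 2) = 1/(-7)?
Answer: -146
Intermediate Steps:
d = -29/14 (d = -2 + (½)/(-7) = -2 + (½)*(-⅐) = -2 - 1/14 = -29/14 ≈ -2.0714)
p(L) = 7 - √(-1 + L) (p(L) = 7 - √(L - 1) = 7 - √(-1 + L))
-u(3, p(d)) = -1*146 = -146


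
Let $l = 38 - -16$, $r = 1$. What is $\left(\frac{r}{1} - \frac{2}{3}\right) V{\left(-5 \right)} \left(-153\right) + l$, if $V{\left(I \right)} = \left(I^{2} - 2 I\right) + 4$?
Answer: $-1935$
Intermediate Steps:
$V{\left(I \right)} = 4 + I^{2} - 2 I$
$l = 54$ ($l = 38 + 16 = 54$)
$\left(\frac{r}{1} - \frac{2}{3}\right) V{\left(-5 \right)} \left(-153\right) + l = \left(1 \cdot 1^{-1} - \frac{2}{3}\right) \left(4 + \left(-5\right)^{2} - -10\right) \left(-153\right) + 54 = \left(1 \cdot 1 - \frac{2}{3}\right) \left(4 + 25 + 10\right) \left(-153\right) + 54 = \left(1 - \frac{2}{3}\right) 39 \left(-153\right) + 54 = \frac{1}{3} \cdot 39 \left(-153\right) + 54 = 13 \left(-153\right) + 54 = -1989 + 54 = -1935$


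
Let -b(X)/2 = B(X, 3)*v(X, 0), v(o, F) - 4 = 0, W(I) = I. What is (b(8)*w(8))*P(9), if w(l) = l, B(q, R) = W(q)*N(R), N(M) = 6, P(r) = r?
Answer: -27648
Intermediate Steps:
v(o, F) = 4 (v(o, F) = 4 + 0 = 4)
B(q, R) = 6*q (B(q, R) = q*6 = 6*q)
b(X) = -48*X (b(X) = -2*6*X*4 = -48*X)
(b(8)*w(8))*P(9) = (-48*8*8)*9 = -384*8*9 = -3072*9 = -27648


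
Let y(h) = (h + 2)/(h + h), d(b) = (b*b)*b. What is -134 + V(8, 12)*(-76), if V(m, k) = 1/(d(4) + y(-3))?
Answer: -52046/385 ≈ -135.18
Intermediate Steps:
d(b) = b³ (d(b) = b²*b = b³)
y(h) = (2 + h)/(2*h) (y(h) = (2 + h)/((2*h)) = (2 + h)*(1/(2*h)) = (2 + h)/(2*h))
V(m, k) = 6/385 (V(m, k) = 1/(4³ + (½)*(2 - 3)/(-3)) = 1/(64 + (½)*(-⅓)*(-1)) = 1/(64 + ⅙) = 1/(385/6) = 6/385)
-134 + V(8, 12)*(-76) = -134 + (6/385)*(-76) = -134 - 456/385 = -52046/385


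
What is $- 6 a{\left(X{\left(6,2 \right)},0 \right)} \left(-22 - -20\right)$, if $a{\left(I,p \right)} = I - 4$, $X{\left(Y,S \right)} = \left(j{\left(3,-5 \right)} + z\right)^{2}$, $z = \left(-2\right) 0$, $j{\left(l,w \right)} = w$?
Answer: $252$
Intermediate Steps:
$z = 0$
$X{\left(Y,S \right)} = 25$ ($X{\left(Y,S \right)} = \left(-5 + 0\right)^{2} = \left(-5\right)^{2} = 25$)
$a{\left(I,p \right)} = -4 + I$
$- 6 a{\left(X{\left(6,2 \right)},0 \right)} \left(-22 - -20\right) = - 6 \left(-4 + 25\right) \left(-22 - -20\right) = \left(-6\right) 21 \left(-22 + 20\right) = \left(-126\right) \left(-2\right) = 252$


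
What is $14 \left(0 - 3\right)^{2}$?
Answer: $126$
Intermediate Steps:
$14 \left(0 - 3\right)^{2} = 14 \left(-3\right)^{2} = 14 \cdot 9 = 126$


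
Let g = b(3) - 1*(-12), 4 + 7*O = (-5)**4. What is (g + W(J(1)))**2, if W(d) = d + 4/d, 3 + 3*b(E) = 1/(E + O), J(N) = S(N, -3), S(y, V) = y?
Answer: 950057329/3709476 ≈ 256.12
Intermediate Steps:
O = 621/7 (O = -4/7 + (1/7)*(-5)**4 = -4/7 + (1/7)*625 = -4/7 + 625/7 = 621/7 ≈ 88.714)
J(N) = N
b(E) = -1 + 1/(3*(621/7 + E)) (b(E) = -1 + 1/(3*(E + 621/7)) = -1 + 1/(3*(621/7 + E)))
g = 21193/1926 (g = (-1856 - 21*3)/(3*(621 + 7*3)) - 1*(-12) = (-1856 - 63)/(3*(621 + 21)) + 12 = (1/3)*(-1919)/642 + 12 = (1/3)*(1/642)*(-1919) + 12 = -1919/1926 + 12 = 21193/1926 ≈ 11.004)
(g + W(J(1)))**2 = (21193/1926 + (1 + 4/1))**2 = (21193/1926 + (1 + 4*1))**2 = (21193/1926 + (1 + 4))**2 = (21193/1926 + 5)**2 = (30823/1926)**2 = 950057329/3709476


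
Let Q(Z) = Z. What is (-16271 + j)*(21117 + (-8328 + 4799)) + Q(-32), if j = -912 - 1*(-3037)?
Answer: -248799880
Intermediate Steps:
j = 2125 (j = -912 + 3037 = 2125)
(-16271 + j)*(21117 + (-8328 + 4799)) + Q(-32) = (-16271 + 2125)*(21117 + (-8328 + 4799)) - 32 = -14146*(21117 - 3529) - 32 = -14146*17588 - 32 = -248799848 - 32 = -248799880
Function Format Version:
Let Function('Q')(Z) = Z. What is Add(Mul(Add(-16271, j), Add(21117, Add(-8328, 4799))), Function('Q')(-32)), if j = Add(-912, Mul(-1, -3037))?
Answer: -248799880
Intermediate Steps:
j = 2125 (j = Add(-912, 3037) = 2125)
Add(Mul(Add(-16271, j), Add(21117, Add(-8328, 4799))), Function('Q')(-32)) = Add(Mul(Add(-16271, 2125), Add(21117, Add(-8328, 4799))), -32) = Add(Mul(-14146, Add(21117, -3529)), -32) = Add(Mul(-14146, 17588), -32) = Add(-248799848, -32) = -248799880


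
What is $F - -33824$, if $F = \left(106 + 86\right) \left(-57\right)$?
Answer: $22880$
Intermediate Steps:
$F = -10944$ ($F = 192 \left(-57\right) = -10944$)
$F - -33824 = -10944 - -33824 = -10944 + 33824 = 22880$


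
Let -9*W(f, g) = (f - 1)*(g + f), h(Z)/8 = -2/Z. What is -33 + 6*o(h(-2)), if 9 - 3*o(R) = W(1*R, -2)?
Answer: -17/3 ≈ -5.6667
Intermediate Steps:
h(Z) = -16/Z (h(Z) = 8*(-2/Z) = -16/Z)
W(f, g) = -(-1 + f)*(f + g)/9 (W(f, g) = -(f - 1)*(g + f)/9 = -(-1 + f)*(f + g)/9)
o(R) = 83/27 - R/9 + R**2/27 (o(R) = 3 - (-R**2/9 + (1*R)/9 + (1/9)*(-2) - 1/9*1*R*(-2))/3 = 3 - (-R**2/9 + R/9 - 2/9 - 1/9*R*(-2))/3 = 3 - (-R**2/9 + R/9 - 2/9 + 2*R/9)/3 = 3 - (-2/9 - R**2/9 + R/3)/3 = 3 + (2/27 - R/9 + R**2/27) = 83/27 - R/9 + R**2/27)
-33 + 6*o(h(-2)) = -33 + 6*(83/27 - (-16)/(9*(-2)) + (-16/(-2))**2/27) = -33 + 6*(83/27 - (-16)*(-1)/(9*2) + (-16*(-1/2))**2/27) = -33 + 6*(83/27 - 1/9*8 + (1/27)*8**2) = -33 + 6*(83/27 - 8/9 + (1/27)*64) = -33 + 6*(83/27 - 8/9 + 64/27) = -33 + 6*(41/9) = -33 + 82/3 = -17/3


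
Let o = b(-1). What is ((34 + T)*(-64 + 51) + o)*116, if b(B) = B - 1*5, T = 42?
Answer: -115304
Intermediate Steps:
b(B) = -5 + B (b(B) = B - 5 = -5 + B)
o = -6 (o = -5 - 1 = -6)
((34 + T)*(-64 + 51) + o)*116 = ((34 + 42)*(-64 + 51) - 6)*116 = (76*(-13) - 6)*116 = (-988 - 6)*116 = -994*116 = -115304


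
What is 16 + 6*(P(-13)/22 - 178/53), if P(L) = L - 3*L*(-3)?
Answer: -23090/583 ≈ -39.605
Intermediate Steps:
P(L) = 10*L (P(L) = L - (-9)*L = L + 9*L = 10*L)
16 + 6*(P(-13)/22 - 178/53) = 16 + 6*((10*(-13))/22 - 178/53) = 16 + 6*(-130*1/22 - 178*1/53) = 16 + 6*(-65/11 - 178/53) = 16 + 6*(-5403/583) = 16 - 32418/583 = -23090/583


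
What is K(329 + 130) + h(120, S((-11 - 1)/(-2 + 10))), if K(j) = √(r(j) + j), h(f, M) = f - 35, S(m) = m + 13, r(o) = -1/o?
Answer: 85 + 2*√2686170/153 ≈ 106.42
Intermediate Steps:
S(m) = 13 + m
h(f, M) = -35 + f
K(j) = √(j - 1/j) (K(j) = √(-1/j + j) = √(j - 1/j))
K(329 + 130) + h(120, S((-11 - 1)/(-2 + 10))) = √((329 + 130) - 1/(329 + 130)) + (-35 + 120) = √(459 - 1/459) + 85 = √(210680/459) + 85 = 2*√2686170/153 + 85 = 85 + 2*√2686170/153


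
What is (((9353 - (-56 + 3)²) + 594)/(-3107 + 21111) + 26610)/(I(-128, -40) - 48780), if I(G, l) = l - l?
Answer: -239546789/439117560 ≈ -0.54552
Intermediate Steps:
I(G, l) = 0
(((9353 - (-56 + 3)²) + 594)/(-3107 + 21111) + 26610)/(I(-128, -40) - 48780) = (((9353 - (-56 + 3)²) + 594)/(-3107 + 21111) + 26610)/(0 - 48780) = (((9353 - 1*(-53)²) + 594)/18004 + 26610)/(-48780) = (((9353 - 1*2809) + 594)*(1/18004) + 26610)*(-1/48780) = (((9353 - 2809) + 594)*(1/18004) + 26610)*(-1/48780) = ((6544 + 594)*(1/18004) + 26610)*(-1/48780) = (7138*(1/18004) + 26610)*(-1/48780) = (3569/9002 + 26610)*(-1/48780) = (239546789/9002)*(-1/48780) = -239546789/439117560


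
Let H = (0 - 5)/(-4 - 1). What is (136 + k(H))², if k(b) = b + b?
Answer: 19044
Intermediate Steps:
H = 1 (H = -5/(-5) = -5*(-⅕) = 1)
k(b) = 2*b
(136 + k(H))² = (136 + 2*1)² = (136 + 2)² = 138² = 19044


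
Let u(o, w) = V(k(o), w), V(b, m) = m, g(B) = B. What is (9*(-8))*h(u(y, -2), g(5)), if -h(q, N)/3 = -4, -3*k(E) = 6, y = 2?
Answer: -864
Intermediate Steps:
k(E) = -2 (k(E) = -1/3*6 = -2)
u(o, w) = w
h(q, N) = 12 (h(q, N) = -3*(-4) = 12)
(9*(-8))*h(u(y, -2), g(5)) = (9*(-8))*12 = -72*12 = -864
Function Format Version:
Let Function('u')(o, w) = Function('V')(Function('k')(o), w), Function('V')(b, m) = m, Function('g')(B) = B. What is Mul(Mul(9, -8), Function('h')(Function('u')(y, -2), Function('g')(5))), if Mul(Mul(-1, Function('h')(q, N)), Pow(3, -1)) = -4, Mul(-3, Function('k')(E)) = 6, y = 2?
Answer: -864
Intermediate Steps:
Function('k')(E) = -2 (Function('k')(E) = Mul(Rational(-1, 3), 6) = -2)
Function('u')(o, w) = w
Function('h')(q, N) = 12 (Function('h')(q, N) = Mul(-3, -4) = 12)
Mul(Mul(9, -8), Function('h')(Function('u')(y, -2), Function('g')(5))) = Mul(Mul(9, -8), 12) = Mul(-72, 12) = -864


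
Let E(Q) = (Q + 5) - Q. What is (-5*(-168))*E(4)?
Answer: 4200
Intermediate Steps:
E(Q) = 5 (E(Q) = (5 + Q) - Q = 5)
(-5*(-168))*E(4) = -5*(-168)*5 = 840*5 = 4200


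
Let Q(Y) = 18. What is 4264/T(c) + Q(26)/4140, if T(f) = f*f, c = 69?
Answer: 42847/47610 ≈ 0.89996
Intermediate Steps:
T(f) = f²
4264/T(c) + Q(26)/4140 = 4264/(69²) + 18/4140 = 4264/4761 + 18*(1/4140) = 4264*(1/4761) + 1/230 = 4264/4761 + 1/230 = 42847/47610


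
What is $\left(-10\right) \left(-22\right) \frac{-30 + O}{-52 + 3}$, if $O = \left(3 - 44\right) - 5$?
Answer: $\frac{16720}{49} \approx 341.22$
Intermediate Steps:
$O = -46$ ($O = -41 - 5 = -46$)
$\left(-10\right) \left(-22\right) \frac{-30 + O}{-52 + 3} = \left(-10\right) \left(-22\right) \frac{-30 - 46}{-52 + 3} = 220 \left(- \frac{76}{-49}\right) = 220 \left(\left(-76\right) \left(- \frac{1}{49}\right)\right) = 220 \cdot \frac{76}{49} = \frac{16720}{49}$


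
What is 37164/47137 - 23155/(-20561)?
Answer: 1855586239/969183857 ≈ 1.9146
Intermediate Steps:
37164/47137 - 23155/(-20561) = 37164*(1/47137) - 23155*(-1/20561) = 37164/47137 + 23155/20561 = 1855586239/969183857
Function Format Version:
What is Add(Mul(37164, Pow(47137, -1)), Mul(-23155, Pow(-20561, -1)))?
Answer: Rational(1855586239, 969183857) ≈ 1.9146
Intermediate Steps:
Add(Mul(37164, Pow(47137, -1)), Mul(-23155, Pow(-20561, -1))) = Add(Mul(37164, Rational(1, 47137)), Mul(-23155, Rational(-1, 20561))) = Add(Rational(37164, 47137), Rational(23155, 20561)) = Rational(1855586239, 969183857)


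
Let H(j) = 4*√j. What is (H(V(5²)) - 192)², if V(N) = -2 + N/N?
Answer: 36848 - 1536*I ≈ 36848.0 - 1536.0*I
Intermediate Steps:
V(N) = -1 (V(N) = -2 + 1 = -1)
(H(V(5²)) - 192)² = (4*√(-1) - 192)² = (4*I - 192)² = (-192 + 4*I)²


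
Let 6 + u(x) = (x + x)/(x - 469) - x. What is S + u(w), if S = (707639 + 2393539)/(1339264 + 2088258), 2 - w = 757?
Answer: 787810327291/1048821732 ≈ 751.14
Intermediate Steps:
w = -755 (w = 2 - 1*757 = 2 - 757 = -755)
u(x) = -6 - x + 2*x/(-469 + x) (u(x) = -6 + ((x + x)/(x - 469) - x) = -6 + ((2*x)/(-469 + x) - x) = -6 + (2*x/(-469 + x) - x) = -6 + (-x + 2*x/(-469 + x)) = -6 - x + 2*x/(-469 + x))
S = 1550589/1713761 (S = 3101178/3427522 = 3101178*(1/3427522) = 1550589/1713761 ≈ 0.90479)
S + u(w) = 1550589/1713761 + (2814 - 1*(-755)² + 465*(-755))/(-469 - 755) = 1550589/1713761 + (2814 - 1*570025 - 351075)/(-1224) = 1550589/1713761 - (2814 - 570025 - 351075)/1224 = 1550589/1713761 - 1/1224*(-918286) = 1550589/1713761 + 459143/612 = 787810327291/1048821732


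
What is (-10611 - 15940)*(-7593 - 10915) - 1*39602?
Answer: 491366306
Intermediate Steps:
(-10611 - 15940)*(-7593 - 10915) - 1*39602 = -26551*(-18508) - 39602 = 491405908 - 39602 = 491366306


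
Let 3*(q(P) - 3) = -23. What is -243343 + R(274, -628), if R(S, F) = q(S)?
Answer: -730043/3 ≈ -2.4335e+5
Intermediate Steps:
q(P) = -14/3 (q(P) = 3 + (⅓)*(-23) = 3 - 23/3 = -14/3)
R(S, F) = -14/3
-243343 + R(274, -628) = -243343 - 14/3 = -730043/3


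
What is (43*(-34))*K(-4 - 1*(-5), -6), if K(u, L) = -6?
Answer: 8772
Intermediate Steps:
(43*(-34))*K(-4 - 1*(-5), -6) = (43*(-34))*(-6) = -1462*(-6) = 8772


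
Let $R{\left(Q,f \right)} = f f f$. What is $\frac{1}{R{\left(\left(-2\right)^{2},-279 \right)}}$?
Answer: $- \frac{1}{21717639} \approx -4.6045 \cdot 10^{-8}$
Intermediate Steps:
$R{\left(Q,f \right)} = f^{3}$ ($R{\left(Q,f \right)} = f^{2} f = f^{3}$)
$\frac{1}{R{\left(\left(-2\right)^{2},-279 \right)}} = \frac{1}{\left(-279\right)^{3}} = \frac{1}{-21717639} = - \frac{1}{21717639}$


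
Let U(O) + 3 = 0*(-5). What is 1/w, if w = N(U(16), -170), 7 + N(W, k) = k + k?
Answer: -1/347 ≈ -0.0028818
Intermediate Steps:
U(O) = -3 (U(O) = -3 + 0*(-5) = -3 + 0 = -3)
N(W, k) = -7 + 2*k (N(W, k) = -7 + (k + k) = -7 + 2*k)
w = -347 (w = -7 + 2*(-170) = -7 - 340 = -347)
1/w = 1/(-347) = -1/347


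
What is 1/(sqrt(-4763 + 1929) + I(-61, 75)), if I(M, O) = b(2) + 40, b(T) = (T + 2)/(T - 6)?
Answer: 3/335 - I*sqrt(2834)/4355 ≈ 0.0089552 - 0.012224*I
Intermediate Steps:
b(T) = (2 + T)/(-6 + T)
I(M, O) = 39 (I(M, O) = (2 + 2)/(-6 + 2) + 40 = 4/(-4) + 40 = -1/4*4 + 40 = -1 + 40 = 39)
1/(sqrt(-4763 + 1929) + I(-61, 75)) = 1/(sqrt(-4763 + 1929) + 39) = 1/(sqrt(-2834) + 39) = 1/(I*sqrt(2834) + 39) = 1/(39 + I*sqrt(2834))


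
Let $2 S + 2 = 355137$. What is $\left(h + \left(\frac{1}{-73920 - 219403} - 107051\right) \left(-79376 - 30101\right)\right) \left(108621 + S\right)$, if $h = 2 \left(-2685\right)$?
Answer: $\frac{983811090428352628338}{293323} \approx 3.354 \cdot 10^{15}$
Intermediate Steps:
$h = -5370$
$S = \frac{355135}{2}$ ($S = -1 + \frac{1}{2} \cdot 355137 = -1 + \frac{355137}{2} = \frac{355135}{2} \approx 1.7757 \cdot 10^{5}$)
$\left(h + \left(\frac{1}{-73920 - 219403} - 107051\right) \left(-79376 - 30101\right)\right) \left(108621 + S\right) = \left(-5370 + \left(\frac{1}{-73920 - 219403} - 107051\right) \left(-79376 - 30101\right)\right) \left(108621 + \frac{355135}{2}\right) = \left(-5370 + \left(\frac{1}{-293323} - 107051\right) \left(-109477\right)\right) \frac{572377}{2} = \left(-5370 + \left(- \frac{1}{293323} - 107051\right) \left(-109477\right)\right) \frac{572377}{2} = \left(-5370 - - \frac{3437634779932098}{293323}\right) \frac{572377}{2} = \left(-5370 + \frac{3437634779932098}{293323}\right) \frac{572377}{2} = \frac{3437633204787588}{293323} \cdot \frac{572377}{2} = \frac{983811090428352628338}{293323}$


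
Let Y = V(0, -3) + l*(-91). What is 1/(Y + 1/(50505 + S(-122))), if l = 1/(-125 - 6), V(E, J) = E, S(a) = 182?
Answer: 6639997/4612648 ≈ 1.4395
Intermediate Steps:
l = -1/131 (l = 1/(-131) = -1/131 ≈ -0.0076336)
Y = 91/131 (Y = 0 - 1/131*(-91) = 0 + 91/131 = 91/131 ≈ 0.69466)
1/(Y + 1/(50505 + S(-122))) = 1/(91/131 + 1/(50505 + 182)) = 1/(91/131 + 1/50687) = 1/(4612648/6639997) = 6639997/4612648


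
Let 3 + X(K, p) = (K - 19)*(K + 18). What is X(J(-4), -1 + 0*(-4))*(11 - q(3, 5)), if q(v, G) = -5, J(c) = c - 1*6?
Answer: -3760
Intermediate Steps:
J(c) = -6 + c (J(c) = c - 6 = -6 + c)
X(K, p) = -3 + (-19 + K)*(18 + K) (X(K, p) = -3 + (K - 19)*(K + 18) = -3 + (-19 + K)*(18 + K))
X(J(-4), -1 + 0*(-4))*(11 - q(3, 5)) = (-345 + (-6 - 4)**2 - (-6 - 4))*(11 - 1*(-5)) = (-345 + (-10)**2 - 1*(-10))*(11 + 5) = (-345 + 100 + 10)*16 = -235*16 = -3760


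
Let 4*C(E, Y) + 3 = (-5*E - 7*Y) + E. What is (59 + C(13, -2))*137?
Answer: 26715/4 ≈ 6678.8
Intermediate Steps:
C(E, Y) = -3/4 - E - 7*Y/4 (C(E, Y) = -3/4 + ((-5*E - 7*Y) + E)/4 = -3/4 + ((-7*Y - 5*E) + E)/4 = -3/4 + (-7*Y - 4*E)/4 = -3/4 + (-E - 7*Y/4) = -3/4 - E - 7*Y/4)
(59 + C(13, -2))*137 = (59 + (-3/4 - 1*13 - 7/4*(-2)))*137 = (59 + (-3/4 - 13 + 7/2))*137 = (59 - 41/4)*137 = (195/4)*137 = 26715/4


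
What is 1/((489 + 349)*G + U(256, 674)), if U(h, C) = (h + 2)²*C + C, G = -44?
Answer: 1/44827938 ≈ 2.2308e-8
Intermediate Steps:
U(h, C) = C + C*(2 + h)² (U(h, C) = (2 + h)²*C + C = C*(2 + h)² + C = C + C*(2 + h)²)
1/((489 + 349)*G + U(256, 674)) = 1/((489 + 349)*(-44) + 674*(1 + (2 + 256)²)) = 1/(838*(-44) + 674*(1 + 258²)) = 1/(-36872 + 674*(1 + 66564)) = 1/(-36872 + 674*66565) = 1/(-36872 + 44864810) = 1/44827938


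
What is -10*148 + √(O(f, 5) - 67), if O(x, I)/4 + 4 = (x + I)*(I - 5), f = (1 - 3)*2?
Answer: -1480 + I*√83 ≈ -1480.0 + 9.1104*I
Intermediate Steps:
f = -4 (f = -2*2 = -4)
O(x, I) = -16 + 4*(-5 + I)*(I + x) (O(x, I) = -16 + 4*((x + I)*(I - 5)) = -16 + 4*((I + x)*(-5 + I)) = -16 + 4*((-5 + I)*(I + x)) = -16 + 4*(-5 + I)*(I + x))
-10*148 + √(O(f, 5) - 67) = -10*148 + √((-16 - 20*5 - 20*(-4) + 4*5² + 4*5*(-4)) - 67) = -1480 + √((-16 - 100 + 80 + 4*25 - 80) - 67) = -1480 + √((-16 - 100 + 80 + 100 - 80) - 67) = -1480 + √(-16 - 67) = -1480 + √(-83) = -1480 + I*√83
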